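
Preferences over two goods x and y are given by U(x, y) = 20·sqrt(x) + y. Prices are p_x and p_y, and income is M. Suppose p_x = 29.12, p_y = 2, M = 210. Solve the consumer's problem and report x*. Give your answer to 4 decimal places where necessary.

x* = 0.4717

Thus x* = (10·p_y/p_x)² — independent of M — with the rest of income spent on y.
Plugging in: x* = (10·2/29.12)² = 0.4717.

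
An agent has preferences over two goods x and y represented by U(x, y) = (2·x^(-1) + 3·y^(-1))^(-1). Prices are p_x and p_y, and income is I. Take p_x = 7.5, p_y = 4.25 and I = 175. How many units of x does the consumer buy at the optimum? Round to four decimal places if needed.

MU_x ∝ 2·x^(-2), MU_y ∝ 3·y^(-2), so MRS = (2/3)·(y/x)^(2) = p_x/p_y.
Hence y/x = ((3/2)·p_x/p_y)^(1/(2)), i.e. raised to the 0.5 power.
Substitute y = (y/x)·x into the budget: x* = I/(p_x + p_y·(y/x)).
Numerically y/x = 1.626978, so x* = 175/(7.5 + 4.25·1.626978) = 12.1404.

x* = 12.1404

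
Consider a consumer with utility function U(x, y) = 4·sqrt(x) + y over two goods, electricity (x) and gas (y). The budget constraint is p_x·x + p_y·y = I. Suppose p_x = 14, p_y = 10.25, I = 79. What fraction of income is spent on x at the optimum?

share on x = 0.38

Utility is quasi-linear in y; the FOC for x is 2/√x = p_x/p_y.
Thus x* = (2·p_y/p_x)² — independent of I — with the rest of income spent on y.
Plugging in: x* = (2·10.25/14)² = 2.1441, y* = 4.7787.
Expenditure on x: 14·2.1441 = 30.0179; share = 0.38.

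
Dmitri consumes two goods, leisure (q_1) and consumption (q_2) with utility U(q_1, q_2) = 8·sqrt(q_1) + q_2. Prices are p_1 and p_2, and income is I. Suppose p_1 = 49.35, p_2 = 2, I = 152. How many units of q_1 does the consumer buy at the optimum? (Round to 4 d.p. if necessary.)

q_1* = 0.0263

Plugging in: q_1* = (4·2/49.35)² = 0.0263.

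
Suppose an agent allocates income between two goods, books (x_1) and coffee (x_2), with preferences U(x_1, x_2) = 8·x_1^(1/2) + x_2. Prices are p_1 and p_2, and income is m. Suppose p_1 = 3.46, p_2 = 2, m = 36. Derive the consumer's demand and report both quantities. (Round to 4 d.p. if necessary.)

x_1* = 5.346, x_2* = 8.7514

MU_x_1 = 4/√x_1, MU_x_2 = 1. Tangency: 4/√x_1 = p_1/p_2.
Thus x_1* = (4·p_2/p_1)² — independent of m — with the rest of income spent on x_2.
Plugging in: x_1* = (4·2/3.46)² = 5.346, x_2* = 8.7514.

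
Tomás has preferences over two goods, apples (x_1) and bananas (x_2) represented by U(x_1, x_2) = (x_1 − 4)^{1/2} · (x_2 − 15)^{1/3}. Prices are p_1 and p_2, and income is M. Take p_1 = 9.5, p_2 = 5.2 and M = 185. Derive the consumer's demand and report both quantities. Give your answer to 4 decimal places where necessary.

x_1* = 8.3579, x_2* = 20.3077

This is Cobb-Douglas in (x_1−4, x_2−15): tangency gives 0.5·p_2·(x_2−15) = 1/3·p_1·(x_1−4).
Substituting into the budget: x_1* = 4 + 0.6·(M − 4·p_1 − 15·p_2)/p_1, and x_2* = 15 + 0.4·(…)/p_2.
Discretionary income = 185 − 4·9.5 − 15·5.2 = 69; x_1* = 4 + 0.6·69/9.5 = 8.3579; x_2* = 15 + 0.4·69/5.2 = 20.3077.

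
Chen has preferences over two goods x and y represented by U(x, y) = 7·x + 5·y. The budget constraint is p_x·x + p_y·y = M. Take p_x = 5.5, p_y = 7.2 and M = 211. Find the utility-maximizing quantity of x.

x* = 38.3636

x gives more utility per dollar, so spend all income on x: x* = M/p_x, y* = 0.
Numerically: x* = 38.3636, y* = 0.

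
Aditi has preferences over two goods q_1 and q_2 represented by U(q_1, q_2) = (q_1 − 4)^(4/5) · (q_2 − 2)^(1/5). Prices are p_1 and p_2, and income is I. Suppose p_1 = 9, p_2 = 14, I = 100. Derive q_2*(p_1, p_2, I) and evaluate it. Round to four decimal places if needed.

q_2* = 2.5143

This is Cobb-Douglas in (q_1−4, q_2−2): tangency gives 0.8·p_2·(q_2−2) = 0.2·p_1·(q_1−4).
Substituting into the budget: q_1* = 4 + 0.8·(I − 4·p_1 − 2·p_2)/p_1, and q_2* = 2 + 0.2·(…)/p_2.
Discretionary income = 100 − 4·9 − 2·14 = 36; q_2* = 2 + 0.2·36/14 = 2.5143.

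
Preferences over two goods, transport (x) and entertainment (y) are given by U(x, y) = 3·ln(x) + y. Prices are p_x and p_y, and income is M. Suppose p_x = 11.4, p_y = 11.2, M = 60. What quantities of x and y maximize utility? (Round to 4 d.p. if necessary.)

x* = 2.9474, y* = 2.3571

MU_x = 3/x, MU_y = 1. Tangency: 3/x = p_x/p_y.
So x*(p_x,p_y) = 3·p_y/p_x, independent of income; and y* = (M − 3·p_y)/p_y.
At the given prices: x* = 3·11.2/11.4 = 2.9474, and y* = 2.3571.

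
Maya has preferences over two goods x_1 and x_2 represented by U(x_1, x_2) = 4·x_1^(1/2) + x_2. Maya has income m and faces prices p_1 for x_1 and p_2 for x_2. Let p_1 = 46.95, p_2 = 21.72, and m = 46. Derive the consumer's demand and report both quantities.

x_1* = 0.8561, x_2* = 0.2674

Set MRS = p_1/p_2: 2·x_1^(−1/2) = p_1/p_2.
Solve: √x_1 = 2·p_2/p_1, so x_1*(p_1,p_2) = (2·p_2/p_1)², and x_2* = (m − p_1·x_1*)/p_2.
Plugging in: x_1* = (2·21.72/46.95)² = 0.8561, x_2* = 0.2674.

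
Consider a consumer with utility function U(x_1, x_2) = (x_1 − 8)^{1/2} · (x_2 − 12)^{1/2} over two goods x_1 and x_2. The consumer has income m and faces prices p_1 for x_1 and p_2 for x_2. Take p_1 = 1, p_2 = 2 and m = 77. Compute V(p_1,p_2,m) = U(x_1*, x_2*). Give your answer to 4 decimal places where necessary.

Discretionary income = 77 − 8·1 − 12·2 = 45; x_1* = 8 + 0.5·45/1 = 30.5; x_2* = 12 + 0.5·45/2 = 23.25.
Utility at the optimum: U(30.5, 23.25) = 15.9099.

V = 15.9099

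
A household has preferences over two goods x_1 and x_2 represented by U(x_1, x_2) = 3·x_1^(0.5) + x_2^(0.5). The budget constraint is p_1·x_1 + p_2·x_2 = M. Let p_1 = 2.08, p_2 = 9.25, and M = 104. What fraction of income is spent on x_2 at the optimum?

share on x_2 = 0.0244

From the CES first-order condition, 3·(x_2/x_1)^(0.5) = p_1/p_2.
Solve for the ratio: x_2/x_1 = [(1/3)·p_1/p_2]^(2).
Substitute x_2 = (x_2/x_1)·x_1 into the budget: x_1* = M/(p_1 + p_2·(x_2/x_1)).
Numerically x_2/x_1 = 0.005618, so x_1* = 104/(2.08 + 9.25·0.005618) = 48.7812 and x_2* = 0.005618·48.7812 = 0.2741.
Expenditure on x_2: 9.25·0.2741 = 2.5351; share = 0.0244.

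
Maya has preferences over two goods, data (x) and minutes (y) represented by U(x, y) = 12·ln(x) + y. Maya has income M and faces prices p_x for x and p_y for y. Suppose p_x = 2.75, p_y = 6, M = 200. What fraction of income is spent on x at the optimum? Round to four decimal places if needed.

At the given prices: x* = 12·6/2.75 = 26.1818, and y* = 21.3333.
Expenditure on x: 2.75·26.1818 = 72; share = 0.36.

share on x = 0.36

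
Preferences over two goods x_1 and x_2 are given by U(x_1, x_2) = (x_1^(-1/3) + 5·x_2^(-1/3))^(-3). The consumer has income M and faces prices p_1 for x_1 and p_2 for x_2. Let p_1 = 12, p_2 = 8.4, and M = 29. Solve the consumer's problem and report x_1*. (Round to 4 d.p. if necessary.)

x_1* = 0.5955

MU_x_1 ∝ x_1^(-4/3), MU_x_2 ∝ 5·x_2^(-4/3), so MRS = (1/5)·(x_2/x_1)^(4/3) = p_1/p_2.
Hence x_2/x_1 = (5·p_1/p_2)^(1/(4/3)), i.e. raised to the 0.75 power.
With the ratio pinned down, the budget gives x_1* = M/(p_1 + p_2·(x_2/x_1)) and x_2* = (x_2/x_1)·x_1*.
Numerically x_2/x_1 = 4.369221, so x_1* = 29/(12 + 8.4·4.369221) = 0.5955.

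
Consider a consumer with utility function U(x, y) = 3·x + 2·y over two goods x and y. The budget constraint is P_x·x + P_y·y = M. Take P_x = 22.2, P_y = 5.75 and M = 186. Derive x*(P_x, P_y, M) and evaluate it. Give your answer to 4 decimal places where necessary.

Linear utility — the consumer picks whichever good has higher MU/price: 3/22.2 = 0.1351 vs 2/5.75 = 0.3478.
y gives more utility per dollar, so spend all income on y: y* = M/P_y, x* = 0.
Numerically: x* = 0, y* = 32.3478.

x* = 0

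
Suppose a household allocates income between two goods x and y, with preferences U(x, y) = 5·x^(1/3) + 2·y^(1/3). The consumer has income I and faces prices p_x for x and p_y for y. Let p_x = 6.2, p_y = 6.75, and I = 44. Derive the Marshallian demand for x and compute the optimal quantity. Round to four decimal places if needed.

MU_x ∝ 5·x^(-2/3), MU_y ∝ 2·y^(-2/3), so MRS = (5/2)·(y/x)^(2/3) = p_x/p_y.
Hence y/x = ((2/5)·p_x/p_y)^(1/(2/3)), i.e. raised to the 1.5 power.
With the ratio pinned down, the budget gives x* = I/(p_x + p_y·(y/x)) and y* = (y/x)·x*.
Numerically y/x = 0.222701, so x* = 44/(6.2 + 6.75·0.222701) = 5.7119.

x* = 5.7119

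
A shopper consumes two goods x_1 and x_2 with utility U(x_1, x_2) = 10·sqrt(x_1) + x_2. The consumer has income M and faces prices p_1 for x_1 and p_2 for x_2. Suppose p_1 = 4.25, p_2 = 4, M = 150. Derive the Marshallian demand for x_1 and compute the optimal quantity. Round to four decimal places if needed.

Thus x_1* = (5·p_2/p_1)² — independent of M — with the rest of income spent on x_2.
Plugging in: x_1* = (5·4/4.25)² = 22.1453.

x_1* = 22.1453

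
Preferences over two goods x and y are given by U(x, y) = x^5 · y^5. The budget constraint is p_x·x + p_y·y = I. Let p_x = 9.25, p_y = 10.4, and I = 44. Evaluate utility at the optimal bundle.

V = 3223.6765

Tangency: MRS = y/x = p_x/p_y.
Rearranging, p_y·y = p_x·x. Substituting into the budget gives p_x·x·(1 + 1) = I.
Demand: x*(p_x,p_y,I) = 0.5·I/p_x and y* = 0.5·I/p_y.
At p_x=9.25, p_y=10.4, I=44: x* = 0.5·44/9.25 = 2.3784, y* = 2.1154.
Utility at the optimum: U(2.3784, 2.1154) = 3223.6765.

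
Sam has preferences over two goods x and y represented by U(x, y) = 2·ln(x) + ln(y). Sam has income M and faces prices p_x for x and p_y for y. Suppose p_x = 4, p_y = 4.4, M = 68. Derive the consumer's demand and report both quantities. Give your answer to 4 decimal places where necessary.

MU_x/MU_y = (2·y)/(x); tangency sets this equal to p_x/p_y.
Rearranging, p_y·y = (1/2)·p_x·x. Substituting into the budget gives p_x·x·(1 + (1/2)) = M.
Demand: x*(p_x,p_y,M) = 2/3·M/p_x and y* = 1/3·M/p_y.
At p_x=4, p_y=4.4, M=68: x* = 2/3·68/4 = 11.3333, y* = 5.1515.

x* = 11.3333, y* = 5.1515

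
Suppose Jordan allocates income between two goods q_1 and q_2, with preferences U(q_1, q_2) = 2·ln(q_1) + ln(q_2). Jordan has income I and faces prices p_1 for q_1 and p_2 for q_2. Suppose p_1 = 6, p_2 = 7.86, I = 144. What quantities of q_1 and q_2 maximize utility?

q_1* = 16, q_2* = 6.1069

Tangency: MRS = 2·q_2/q_1 = p_1/p_2.
So 2·p_2·q_2 = p_1·q_1; combined with the budget, a share 2/3 of income goes to q_1.
Demand: q_1*(p_1,p_2,I) = 2/3·I/p_1 and q_2* = 1/3·I/p_2.
At p_1=6, p_2=7.86, I=144: q_1* = 2/3·144/6 = 16, q_2* = 6.1069.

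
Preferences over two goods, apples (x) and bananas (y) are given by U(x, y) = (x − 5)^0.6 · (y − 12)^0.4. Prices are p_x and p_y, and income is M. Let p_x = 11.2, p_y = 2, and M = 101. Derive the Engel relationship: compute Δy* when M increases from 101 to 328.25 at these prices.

After buying the subsistence bundle (5, 12), a share 0.6 of the remaining income goes to x: x* = 5 + 0.6·(M − 5p_x − 12p_y)/p_x.
Discretionary income = 101 − 5·11.2 − 12·2 = 21; y* = 12 + 0.4·21/2 = 16.2.
At M' = 328.25: y* = 61.65. Change: 61.65 − 16.2 = 45.45.

Δy* = 45.45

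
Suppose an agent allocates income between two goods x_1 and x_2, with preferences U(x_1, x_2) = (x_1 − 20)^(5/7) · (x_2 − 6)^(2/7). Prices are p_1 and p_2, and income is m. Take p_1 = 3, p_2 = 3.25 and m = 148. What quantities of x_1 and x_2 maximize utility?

Let x_1' = x_1−20, x_2' = x_2−6. MRS = (5/2)·x_2'/x_1' = p_1/p_2.
After buying the subsistence bundle (20, 6), a share 5/7 of the remaining income goes to x_1: x_1* = 20 + 5/7·(m − 20p_1 − 6p_2)/p_1.
Discretionary income = 148 − 20·3 − 6·3.25 = 68.5; x_1* = 20 + 5/7·68.5/3 = 36.3095; x_2* = 6 + 2/7·68.5/3.25 = 12.022.

x_1* = 36.3095, x_2* = 12.022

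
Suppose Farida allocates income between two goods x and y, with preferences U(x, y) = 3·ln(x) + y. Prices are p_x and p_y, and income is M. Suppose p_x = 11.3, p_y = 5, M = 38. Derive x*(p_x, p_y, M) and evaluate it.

Set MRS = p_x/p_y: (3/x)/1 = p_x/p_y.
So x*(p_x,p_y) = 3·p_y/p_x, independent of income; and y* = (M − 3·p_y)/p_y.
At the given prices: x* = 3·5/11.3 = 1.3274.

x* = 1.3274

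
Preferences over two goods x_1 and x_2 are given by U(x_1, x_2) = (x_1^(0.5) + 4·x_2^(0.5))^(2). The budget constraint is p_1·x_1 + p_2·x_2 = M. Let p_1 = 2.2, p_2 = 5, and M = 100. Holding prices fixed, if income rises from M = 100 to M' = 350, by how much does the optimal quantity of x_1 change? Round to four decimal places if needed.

MU_x_1 ∝ x_1^(-0.5), MU_x_2 ∝ 4·x_2^(-0.5), so MRS = (1/4)·(x_2/x_1)^(0.5) = p_1/p_2.
Hence x_2/x_1 = (4·p_1/p_2)^(1/(0.5)), i.e. raised to the 2 power.
With the ratio pinned down, the budget gives x_1* = M/(p_1 + p_2·(x_2/x_1)) and x_2* = (x_2/x_1)·x_1*.
Numerically x_2/x_1 = 3.0976, so x_1* = 100/(2.2 + 5·3.0976) = 5.6536.
At M' = 350: x_1* = 19.7874. Change: 19.7874 − 5.6536 = 14.1339.

Δx_1* = 14.1339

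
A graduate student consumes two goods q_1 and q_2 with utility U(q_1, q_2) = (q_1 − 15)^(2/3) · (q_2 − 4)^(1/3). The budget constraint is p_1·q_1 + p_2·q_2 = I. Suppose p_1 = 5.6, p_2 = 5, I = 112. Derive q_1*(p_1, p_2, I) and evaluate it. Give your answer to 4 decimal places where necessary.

q_1* = 15.9524

Let q_1' = q_1−15, q_2' = q_2−4. MRS = 2·q_2'/q_1' = p_1/p_2.
After buying the subsistence bundle (15, 4), a share 2/3 of the remaining income goes to q_1: q_1* = 15 + 2/3·(I − 15p_1 − 4p_2)/p_1.
Discretionary income = 112 − 15·5.6 − 4·5 = 8; q_1* = 15 + 2/3·8/5.6 = 15.9524.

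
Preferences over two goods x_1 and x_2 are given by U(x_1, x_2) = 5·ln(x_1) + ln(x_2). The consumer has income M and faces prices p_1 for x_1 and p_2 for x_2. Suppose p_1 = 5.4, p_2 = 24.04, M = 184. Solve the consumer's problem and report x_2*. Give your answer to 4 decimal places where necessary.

x_2* = 1.2757

At p_1=5.4, p_2=24.04, M=184: x_2* = 1/6·184/24.04 = 1.2757.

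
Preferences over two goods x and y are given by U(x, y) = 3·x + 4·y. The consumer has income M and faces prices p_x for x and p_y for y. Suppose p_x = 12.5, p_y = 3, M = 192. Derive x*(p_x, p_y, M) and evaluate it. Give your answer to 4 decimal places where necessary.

x* = 0

Perfect substitutes: compare marginal utility per dollar. 3/p_x vs 4/p_y → 0.24 vs 1.3333.
y gives more utility per dollar, so spend all income on y: y* = M/p_y, x* = 0.
Numerically: x* = 0, y* = 64.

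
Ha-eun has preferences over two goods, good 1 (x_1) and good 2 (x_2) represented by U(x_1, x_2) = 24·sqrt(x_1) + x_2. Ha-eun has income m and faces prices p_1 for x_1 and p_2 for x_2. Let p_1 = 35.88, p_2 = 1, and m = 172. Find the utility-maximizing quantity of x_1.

Solve: √x_1 = 12·p_2/p_1, so x_1*(p_1,p_2) = (12·p_2/p_1)², and x_2* = (m − p_1·x_1*)/p_2.
Plugging in: x_1* = (12·1/35.88)² = 0.1119.

x_1* = 0.1119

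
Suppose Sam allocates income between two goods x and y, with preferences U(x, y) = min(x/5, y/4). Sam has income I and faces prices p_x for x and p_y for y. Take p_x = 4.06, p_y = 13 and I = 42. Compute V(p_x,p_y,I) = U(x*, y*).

V = 0.5809

Leontief preferences: the optimum is at the kink where x/5 = y/4, i.e. y = (4/5)·x.
Budget: p_x·x + p_y·(4/5)·x = I, so (5·p_x + 4·p_y)·x = 5·I.
Demand: x*(p_x,p_y,I) = 5·I/(5·p_x + 4·p_y), y* = 4·I/(5·p_x + 4·p_y).
Here 5·4.06 + 4·13 = 72.3, giving x* = 2.9046 and y* = 2.3237.
Utility at the optimum: U(2.9046, 2.3237) = 0.5809.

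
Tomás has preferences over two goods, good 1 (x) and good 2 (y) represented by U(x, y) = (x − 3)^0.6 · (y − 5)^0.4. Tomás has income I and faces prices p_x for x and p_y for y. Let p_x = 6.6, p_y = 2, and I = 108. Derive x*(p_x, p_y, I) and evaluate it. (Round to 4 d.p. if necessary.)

Let x' = x−3, y' = y−5. MRS = (3/2)·y'/x' = p_x/p_y.
After buying the subsistence bundle (3, 5), a share 0.6 of the remaining income goes to x: x* = 3 + 0.6·(I − 3p_x − 5p_y)/p_x.
Discretionary income = 108 − 3·6.6 − 5·2 = 78.2; x* = 3 + 0.6·78.2/6.6 = 10.1091.

x* = 10.1091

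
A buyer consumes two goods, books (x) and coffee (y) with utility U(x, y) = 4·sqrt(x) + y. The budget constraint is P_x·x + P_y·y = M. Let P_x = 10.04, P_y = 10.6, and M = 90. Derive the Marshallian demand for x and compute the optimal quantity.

x* = 4.4587

Set MRS = P_x/P_y: 2·x^(−1/2) = P_x/P_y.
Solve: √x = 2·P_y/P_x, so x*(P_x,P_y) = (2·P_y/P_x)², and y* = (M − P_x·x*)/P_y.
Plugging in: x* = (2·10.6/10.04)² = 4.4587.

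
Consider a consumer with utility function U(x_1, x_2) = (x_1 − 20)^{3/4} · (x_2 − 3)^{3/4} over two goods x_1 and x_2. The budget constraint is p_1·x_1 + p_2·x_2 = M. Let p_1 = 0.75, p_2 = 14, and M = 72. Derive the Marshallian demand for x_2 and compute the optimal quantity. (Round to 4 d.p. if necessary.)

Substituting into the budget: x_1* = 20 + 0.5·(M − 20·p_1 − 3·p_2)/p_1, and x_2* = 3 + 0.5·(…)/p_2.
Discretionary income = 72 − 20·0.75 − 3·14 = 15; x_2* = 3 + 0.5·15/14 = 3.5357.

x_2* = 3.5357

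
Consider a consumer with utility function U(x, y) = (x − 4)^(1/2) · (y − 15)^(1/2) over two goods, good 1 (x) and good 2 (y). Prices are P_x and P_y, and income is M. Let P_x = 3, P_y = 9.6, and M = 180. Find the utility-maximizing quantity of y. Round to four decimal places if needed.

y* = 16.25

MRS = (y−15)/(x−4). Tangency with P_x/P_y gives y−15 = (P_x/P_y)·(x−4).
After buying the subsistence bundle (4, 15), a share 0.5 of the remaining income goes to x: x* = 4 + 0.5·(M − 4P_x − 15P_y)/P_x.
Discretionary income = 180 − 4·3 − 15·9.6 = 24; y* = 15 + 0.5·24/9.6 = 16.25.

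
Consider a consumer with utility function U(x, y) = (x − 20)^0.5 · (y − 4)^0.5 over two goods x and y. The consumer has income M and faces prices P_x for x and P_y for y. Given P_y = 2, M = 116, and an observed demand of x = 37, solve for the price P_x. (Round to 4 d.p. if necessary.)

This is Cobb-Douglas in (x−20, y−4): tangency gives 0.5·P_y·(y−4) = 0.5·P_x·(x−20).
After buying the subsistence bundle (20, 4), a share 0.5 of the remaining income goes to x: x* = 20 + 0.5·(M − 20P_x − 4P_y)/P_x.
Set x* = 37 in the demand function and solve for P_x: P_x = 2.

P_x = 2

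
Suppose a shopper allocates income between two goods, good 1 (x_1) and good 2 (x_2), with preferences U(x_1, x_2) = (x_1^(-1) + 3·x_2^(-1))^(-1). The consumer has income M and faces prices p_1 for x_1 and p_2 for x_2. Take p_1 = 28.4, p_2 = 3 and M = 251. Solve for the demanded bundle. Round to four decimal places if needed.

MRS = MU_x_1/MU_x_2 = (1/3)·(x_2/x_1)^(2). Set equal to p_1/p_2.
Solve for the ratio: x_2/x_1 = [3·p_1/p_2]^(0.5).
Substitute x_2 = (x_2/x_1)·x_1 into the budget: x_1* = M/(p_1 + p_2·(x_2/x_1)).
Numerically x_2/x_1 = 5.329165, so x_1* = 251/(28.4 + 3·5.329165) = 5.6547 and x_2* = 5.329165·5.6547 = 30.1351.

x_1* = 5.6547, x_2* = 30.1351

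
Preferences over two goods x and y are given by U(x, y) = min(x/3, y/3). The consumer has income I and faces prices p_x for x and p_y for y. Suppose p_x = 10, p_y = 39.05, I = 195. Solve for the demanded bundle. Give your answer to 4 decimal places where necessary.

x* = 3.9755, y* = 3.9755

Here 3·10 + 3·39.05 = 147.15, giving x* = 3.9755 and y* = 3.9755.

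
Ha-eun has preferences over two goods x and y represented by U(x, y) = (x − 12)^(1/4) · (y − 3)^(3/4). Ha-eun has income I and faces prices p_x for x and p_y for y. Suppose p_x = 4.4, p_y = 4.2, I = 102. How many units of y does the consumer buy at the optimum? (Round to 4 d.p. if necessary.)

Let x' = x−12, y' = y−3. MRS = (1/3)·y'/x' = p_x/p_y.
Substituting into the budget: x* = 12 + 0.25·(I − 12·p_x − 3·p_y)/p_x, and y* = 3 + 0.75·(…)/p_y.
Discretionary income = 102 − 12·4.4 − 3·4.2 = 36.6; y* = 3 + 0.75·36.6/4.2 = 9.5357.

y* = 9.5357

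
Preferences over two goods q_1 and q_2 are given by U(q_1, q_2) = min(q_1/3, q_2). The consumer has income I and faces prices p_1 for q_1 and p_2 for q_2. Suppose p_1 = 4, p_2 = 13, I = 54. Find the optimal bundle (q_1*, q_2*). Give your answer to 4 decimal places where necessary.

With perfect complements, no substitution: consume in ratio q_1:q_2 = 3:1.
Budget: p_1·q_1 + p_2·(1/3)·q_1 = I, so (3·p_1 + p_2)·q_1 = 3·I.
Demand: q_1*(p_1,p_2,I) = 3·I/(3·p_1 + p_2), q_2* = I/(3·p_1 + p_2).
Here 3·4 + 13 = 25, giving q_1* = 6.48 and q_2* = 2.16.

q_1* = 6.48, q_2* = 2.16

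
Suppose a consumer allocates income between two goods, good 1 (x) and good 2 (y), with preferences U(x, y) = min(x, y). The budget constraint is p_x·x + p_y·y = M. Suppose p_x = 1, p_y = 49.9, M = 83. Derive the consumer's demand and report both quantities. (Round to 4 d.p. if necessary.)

Leontief preferences: the optimum is at the kink where x/1 = y/1, i.e. y = x.
Budget: p_x·x + p_y·x = M, so (p_x + p_y)·x = M.
Demand: x*(p_x,p_y,M) = M/(p_x + p_y), y* = M/(p_x + p_y).
Here 1 + 49.9 = 50.9, giving x* = 1.6306 and y* = 1.6306.

x* = 1.6306, y* = 1.6306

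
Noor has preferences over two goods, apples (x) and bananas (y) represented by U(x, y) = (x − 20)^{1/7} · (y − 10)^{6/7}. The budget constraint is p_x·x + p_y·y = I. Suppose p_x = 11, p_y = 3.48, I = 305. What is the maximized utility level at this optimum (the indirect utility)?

V = 8.121

This is Cobb-Douglas in (x−20, y−10): tangency gives 1/7·p_y·(y−10) = 6/7·p_x·(x−20).
After buying the subsistence bundle (20, 10), a share 1/7 of the remaining income goes to x: x* = 20 + 1/7·(I − 20p_x − 10p_y)/p_x.
Discretionary income = 305 − 20·11 − 10·3.48 = 50.2; x* = 20 + 1/7·50.2/11 = 20.6519; y* = 10 + 6/7·50.2/3.48 = 22.3645.
Utility at the optimum: U(20.6519, 22.3645) = 8.121.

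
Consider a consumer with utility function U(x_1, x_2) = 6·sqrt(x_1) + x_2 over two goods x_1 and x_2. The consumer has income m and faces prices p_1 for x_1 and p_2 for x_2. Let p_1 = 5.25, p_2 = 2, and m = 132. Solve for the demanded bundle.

x_1* = 1.3061, x_2* = 62.5714

Utility is quasi-linear in x_2; the FOC for x_1 is 3/√x_1 = p_1/p_2.
Solve: √x_1 = 3·p_2/p_1, so x_1*(p_1,p_2) = (3·p_2/p_1)², and x_2* = (m − p_1·x_1*)/p_2.
Plugging in: x_1* = (3·2/5.25)² = 1.3061, x_2* = 62.5714.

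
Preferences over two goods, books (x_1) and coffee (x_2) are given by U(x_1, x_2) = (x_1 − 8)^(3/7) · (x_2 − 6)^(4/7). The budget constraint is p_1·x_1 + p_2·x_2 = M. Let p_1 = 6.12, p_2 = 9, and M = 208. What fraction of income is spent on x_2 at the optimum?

MRS = (3/4)·(x_2−6)/(x_1−8). Tangency with p_1/p_2 gives x_2−6 = (4/3)·(p_1/p_2)·(x_1−8).
After buying the subsistence bundle (8, 6), a share 3/7 of the remaining income goes to x_1: x_1* = 8 + 3/7·(M − 8p_1 − 6p_2)/p_1.
Discretionary income = 208 − 8·6.12 − 6·9 = 105.04; x_1* = 8 + 3/7·105.04/6.12 = 15.3557; x_2* = 6 + 4/7·105.04/9 = 12.6692.
Expenditure on x_2: 9·12.6692 = 114.0229; share = 0.5482.

share on x_2 = 0.5482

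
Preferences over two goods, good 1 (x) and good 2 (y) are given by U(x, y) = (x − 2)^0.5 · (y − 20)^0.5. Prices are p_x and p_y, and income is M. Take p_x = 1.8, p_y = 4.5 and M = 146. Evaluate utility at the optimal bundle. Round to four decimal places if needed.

This is Cobb-Douglas in (x−2, y−20): tangency gives 0.5·p_y·(y−20) = 0.5·p_x·(x−2).
Substituting into the budget: x* = 2 + 0.5·(M − 2·p_x − 20·p_y)/p_x, and y* = 20 + 0.5·(…)/p_y.
Discretionary income = 146 − 2·1.8 − 20·4.5 = 52.4; x* = 2 + 0.5·52.4/1.8 = 16.5556; y* = 20 + 0.5·52.4/4.5 = 25.8222.
Utility at the optimum: U(16.5556, 25.8222) = 9.2057.

V = 9.2057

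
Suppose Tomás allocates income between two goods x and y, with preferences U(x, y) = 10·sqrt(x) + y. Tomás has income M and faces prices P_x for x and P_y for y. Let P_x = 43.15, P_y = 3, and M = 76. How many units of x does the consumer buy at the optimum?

MU_x = 5/√x, MU_y = 1. Tangency: 5/√x = P_x/P_y.
Solve: √x = 5·P_y/P_x, so x*(P_x,P_y) = (5·P_y/P_x)², and y* = (M − P_x·x*)/P_y.
Plugging in: x* = (5·3/43.15)² = 0.1208.

x* = 0.1208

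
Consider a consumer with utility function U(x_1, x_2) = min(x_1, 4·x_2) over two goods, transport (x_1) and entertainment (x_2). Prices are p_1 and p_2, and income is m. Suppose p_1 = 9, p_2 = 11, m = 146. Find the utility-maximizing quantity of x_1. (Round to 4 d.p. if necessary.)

x_1* = 12.4255

With perfect complements, no substitution: consume in ratio x_1:x_2 = 4:1.
Budget: p_1·x_1 + p_2·(1/4)·x_1 = m, so (4·p_1 + p_2)·x_1 = 4·m.
Demand: x_1*(p_1,p_2,m) = 4·m/(4·p_1 + p_2), x_2* = m/(4·p_1 + p_2).
Here 4·9 + 11 = 47, giving x_1* = 12.4255.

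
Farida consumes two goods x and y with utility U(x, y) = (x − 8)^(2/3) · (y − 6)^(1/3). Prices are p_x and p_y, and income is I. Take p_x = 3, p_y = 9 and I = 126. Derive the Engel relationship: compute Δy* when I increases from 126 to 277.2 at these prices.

Δy* = 5.6

After buying the subsistence bundle (8, 6), a share 2/3 of the remaining income goes to x: x* = 8 + 2/3·(I − 8p_x − 6p_y)/p_x.
Discretionary income = 126 − 8·3 − 6·9 = 48; y* = 6 + 1/3·48/9 = 7.7778.
At I' = 277.2: y* = 13.3778. Change: 13.3778 − 7.7778 = 5.6.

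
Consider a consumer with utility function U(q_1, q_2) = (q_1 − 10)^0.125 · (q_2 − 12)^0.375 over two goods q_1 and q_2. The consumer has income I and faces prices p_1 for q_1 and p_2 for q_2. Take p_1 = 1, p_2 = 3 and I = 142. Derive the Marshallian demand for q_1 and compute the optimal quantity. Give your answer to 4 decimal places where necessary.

q_1* = 34

MRS = (1/3)·(q_2−12)/(q_1−10). Tangency with p_1/p_2 gives q_2−12 = 3·(p_1/p_2)·(q_1−10).
After buying the subsistence bundle (10, 12), a share 0.25 of the remaining income goes to q_1: q_1* = 10 + 0.25·(I − 10p_1 − 12p_2)/p_1.
Discretionary income = 142 − 10·1 − 12·3 = 96; q_1* = 10 + 0.25·96/1 = 34.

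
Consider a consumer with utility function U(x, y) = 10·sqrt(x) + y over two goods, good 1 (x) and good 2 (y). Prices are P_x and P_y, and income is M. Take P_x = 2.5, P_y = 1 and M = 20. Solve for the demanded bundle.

Thus x* = (5·P_y/P_x)² — independent of M — with the rest of income spent on y.
Plugging in: x* = (5·1/2.5)² = 4, y* = 10.

x* = 4, y* = 10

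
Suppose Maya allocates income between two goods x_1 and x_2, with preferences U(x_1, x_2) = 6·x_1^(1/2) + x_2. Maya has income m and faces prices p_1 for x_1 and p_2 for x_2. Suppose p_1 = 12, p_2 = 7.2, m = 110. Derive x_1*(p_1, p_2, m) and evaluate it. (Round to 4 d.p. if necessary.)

x_1* = 3.24

Thus x_1* = (3·p_2/p_1)² — independent of m — with the rest of income spent on x_2.
Plugging in: x_1* = (3·7.2/12)² = 3.24.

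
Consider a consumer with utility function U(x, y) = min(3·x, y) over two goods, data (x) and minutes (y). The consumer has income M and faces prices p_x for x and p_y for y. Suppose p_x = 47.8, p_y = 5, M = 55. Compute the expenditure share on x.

share on x = 0.7611

With perfect complements, no substitution: consume in ratio x:y = 1:3.
Budget: p_x·x + p_y·3·x = M, so (p_x + 3·p_y)·x = M.
Demand: x*(p_x,p_y,M) = M/(p_x + 3·p_y), y* = 3·M/(p_x + 3·p_y).
Here 47.8 + 3·5 = 62.8, giving x* = 0.8758 and y* = 2.6274.
Expenditure on x: 47.8·0.8758 = 41.8631; share = 0.7611.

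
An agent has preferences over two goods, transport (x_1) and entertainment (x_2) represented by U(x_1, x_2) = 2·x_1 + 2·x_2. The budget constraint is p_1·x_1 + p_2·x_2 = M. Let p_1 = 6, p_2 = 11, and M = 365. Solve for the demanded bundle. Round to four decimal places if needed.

Linear utility — the consumer picks whichever good has higher MU/price: 2/6 = 0.3333 vs 2/11 = 0.1818.
x_1 gives more utility per dollar, so spend all income on x_1: x_1* = M/p_1, x_2* = 0.
Numerically: x_1* = 60.8333, x_2* = 0.

x_1* = 60.8333, x_2* = 0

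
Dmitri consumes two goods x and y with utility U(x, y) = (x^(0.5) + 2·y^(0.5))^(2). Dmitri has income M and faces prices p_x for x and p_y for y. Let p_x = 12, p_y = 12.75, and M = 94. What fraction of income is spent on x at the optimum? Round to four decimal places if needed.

share on x = 0.2099

From the CES first-order condition, (1/2)·(y/x)^(0.5) = p_x/p_y.
Hence y/x = (2·p_x/p_y)^(1/(0.5)), i.e. raised to the 2 power.
With the ratio pinned down, the budget gives x* = M/(p_x + p_y·(y/x)) and y* = (y/x)·x*.
Numerically y/x = 3.543253, so x* = 94/(12 + 12.75·3.543253) = 1.644 and y* = 3.543253·1.644 = 5.8252.
Expenditure on x: 12·1.644 = 19.7284; share = 0.2099.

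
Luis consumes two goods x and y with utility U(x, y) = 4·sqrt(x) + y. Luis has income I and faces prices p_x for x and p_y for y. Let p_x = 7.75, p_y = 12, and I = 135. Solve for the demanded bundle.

x* = 9.59, y* = 5.0565

Thus x* = (2·p_y/p_x)² — independent of I — with the rest of income spent on y.
Plugging in: x* = (2·12/7.75)² = 9.59, y* = 5.0565.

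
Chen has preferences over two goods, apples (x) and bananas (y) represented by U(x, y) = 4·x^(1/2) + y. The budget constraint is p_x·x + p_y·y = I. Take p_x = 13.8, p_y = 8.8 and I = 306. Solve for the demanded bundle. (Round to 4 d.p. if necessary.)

x* = 1.6265, y* = 32.222

Set MRS = p_x/p_y: 2·x^(−1/2) = p_x/p_y.
Solve: √x = 2·p_y/p_x, so x*(p_x,p_y) = (2·p_y/p_x)², and y* = (I − p_x·x*)/p_y.
Plugging in: x* = (2·8.8/13.8)² = 1.6265, y* = 32.222.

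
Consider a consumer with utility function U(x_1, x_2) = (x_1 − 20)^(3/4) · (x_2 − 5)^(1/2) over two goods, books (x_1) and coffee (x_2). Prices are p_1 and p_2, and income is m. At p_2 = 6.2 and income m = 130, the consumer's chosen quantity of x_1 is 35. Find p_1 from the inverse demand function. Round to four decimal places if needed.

MRS = (3/2)·(x_2−5)/(x_1−20). Tangency with p_1/p_2 gives x_2−5 = (2/3)·(p_1/p_2)·(x_1−20).
Substituting into the budget: x_1* = 20 + 0.6·(m − 20·p_1 − 5·p_2)/p_1, and x_2* = 5 + 0.4·(…)/p_2.
Set x_1* = 35 in the demand function and solve for p_1: p_1 = 2.2.

p_1 = 2.2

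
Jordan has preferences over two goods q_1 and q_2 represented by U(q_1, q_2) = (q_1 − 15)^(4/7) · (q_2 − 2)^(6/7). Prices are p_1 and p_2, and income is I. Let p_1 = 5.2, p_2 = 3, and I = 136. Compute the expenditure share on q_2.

share on q_2 = 0.2735

Let q_1' = q_1−15, q_2' = q_2−2. MRS = (2/3)·q_2'/q_1' = p_1/p_2.
After buying the subsistence bundle (15, 2), a share 0.4 of the remaining income goes to q_1: q_1* = 15 + 0.4·(I − 15p_1 − 2p_2)/p_1.
Discretionary income = 136 − 15·5.2 − 2·3 = 52; q_1* = 15 + 0.4·52/5.2 = 19; q_2* = 2 + 0.6·52/3 = 12.4.
Expenditure on q_2: 3·12.4 = 37.2; share = 0.2735.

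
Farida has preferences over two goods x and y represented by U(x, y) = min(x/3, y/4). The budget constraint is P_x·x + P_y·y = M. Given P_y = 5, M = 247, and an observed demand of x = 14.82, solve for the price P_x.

P_x = 10

With perfect complements, no substitution: consume in ratio x:y = 3:4.
Budget: P_x·x + P_y·(4/3)·x = M, so (3·P_x + 4·P_y)·x = 3·M.
Demand: x*(P_x,P_y,M) = 3·M/(3·P_x + 4·P_y), y* = 4·M/(3·P_x + 4·P_y).
Set x* = 14.82 in the demand function and solve for P_x: P_x = 10.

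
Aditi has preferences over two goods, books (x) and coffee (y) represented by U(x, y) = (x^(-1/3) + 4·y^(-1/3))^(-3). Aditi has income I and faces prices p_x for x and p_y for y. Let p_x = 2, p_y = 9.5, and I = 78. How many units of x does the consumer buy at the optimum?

MU_x ∝ x^(-4/3), MU_y ∝ 4·y^(-4/3), so MRS = (1/4)·(y/x)^(4/3) = p_x/p_y.
Hence y/x = (4·p_x/p_y)^(1/(4/3)), i.e. raised to the 0.75 power.
Substitute y = (y/x)·x into the budget: x* = I/(p_x + p_y·(y/x)).
Numerically y/x = 0.879073, so x* = 78/(2 + 9.5·0.879073) = 7.5354.

x* = 7.5354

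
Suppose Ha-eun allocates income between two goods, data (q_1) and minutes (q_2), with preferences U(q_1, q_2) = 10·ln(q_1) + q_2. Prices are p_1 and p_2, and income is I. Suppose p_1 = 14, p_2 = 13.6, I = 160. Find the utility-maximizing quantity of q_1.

Set MRS = p_1/p_2: (10/q_1)/1 = p_1/p_2.
So q_1*(p_1,p_2) = 10·p_2/p_1, independent of income; and q_2* = (I − 10·p_2)/p_2.
At the given prices: q_1* = 10·13.6/14 = 9.7143.

q_1* = 9.7143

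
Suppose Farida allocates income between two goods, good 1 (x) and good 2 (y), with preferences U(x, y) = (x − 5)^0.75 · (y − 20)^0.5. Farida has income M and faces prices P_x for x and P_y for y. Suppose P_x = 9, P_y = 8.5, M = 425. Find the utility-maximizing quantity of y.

y* = 29.8824

Let x' = x−5, y' = y−20. MRS = (3/2)·y'/x' = P_x/P_y.
After buying the subsistence bundle (5, 20), a share 0.6 of the remaining income goes to x: x* = 5 + 0.6·(M − 5P_x − 20P_y)/P_x.
Discretionary income = 425 − 5·9 − 20·8.5 = 210; y* = 20 + 0.4·210/8.5 = 29.8824.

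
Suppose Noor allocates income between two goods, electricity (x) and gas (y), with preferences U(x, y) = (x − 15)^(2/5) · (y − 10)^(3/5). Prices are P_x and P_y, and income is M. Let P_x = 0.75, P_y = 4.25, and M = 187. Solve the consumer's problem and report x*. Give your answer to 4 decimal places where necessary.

x* = 86.0667

Let x' = x−15, y' = y−10. MRS = (2/3)·y'/x' = P_x/P_y.
After buying the subsistence bundle (15, 10), a share 0.4 of the remaining income goes to x: x* = 15 + 0.4·(M − 15P_x − 10P_y)/P_x.
Discretionary income = 187 − 15·0.75 − 10·4.25 = 133.25; x* = 15 + 0.4·133.25/0.75 = 86.0667.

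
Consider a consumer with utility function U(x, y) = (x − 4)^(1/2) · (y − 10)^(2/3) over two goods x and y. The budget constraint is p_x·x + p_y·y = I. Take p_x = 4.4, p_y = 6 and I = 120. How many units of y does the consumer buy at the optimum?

This is Cobb-Douglas in (x−4, y−10): tangency gives 0.5·p_y·(y−10) = 2/3·p_x·(x−4).
After buying the subsistence bundle (4, 10), a share 3/7 of the remaining income goes to x: x* = 4 + 3/7·(I − 4p_x − 10p_y)/p_x.
Discretionary income = 120 − 4·4.4 − 10·6 = 42.4; y* = 10 + 4/7·42.4/6 = 14.0381.

y* = 14.0381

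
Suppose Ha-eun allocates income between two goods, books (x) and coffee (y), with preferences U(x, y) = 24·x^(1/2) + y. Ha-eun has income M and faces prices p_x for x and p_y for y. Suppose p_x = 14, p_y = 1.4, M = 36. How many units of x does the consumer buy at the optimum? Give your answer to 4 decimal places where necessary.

x* = 1.44

Set MRS = p_x/p_y: 12·x^(−1/2) = p_x/p_y.
Thus x* = (12·p_y/p_x)² — independent of M — with the rest of income spent on y.
Plugging in: x* = (12·1.4/14)² = 1.44.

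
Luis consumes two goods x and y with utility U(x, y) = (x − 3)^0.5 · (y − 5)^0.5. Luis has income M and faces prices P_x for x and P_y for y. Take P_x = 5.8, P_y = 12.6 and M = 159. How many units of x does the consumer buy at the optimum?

x* = 9.7759

This is Cobb-Douglas in (x−3, y−5): tangency gives 0.5·P_y·(y−5) = 0.5·P_x·(x−3).
Substituting into the budget: x* = 3 + 0.5·(M − 3·P_x − 5·P_y)/P_x, and y* = 5 + 0.5·(…)/P_y.
Discretionary income = 159 − 3·5.8 − 5·12.6 = 78.6; x* = 3 + 0.5·78.6/5.8 = 9.7759.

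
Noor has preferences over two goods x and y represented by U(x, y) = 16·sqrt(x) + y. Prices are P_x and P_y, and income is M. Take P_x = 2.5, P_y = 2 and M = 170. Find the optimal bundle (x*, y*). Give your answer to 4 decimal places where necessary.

Utility is quasi-linear in y; the FOC for x is 8/√x = P_x/P_y.
Thus x* = (8·P_y/P_x)² — independent of M — with the rest of income spent on y.
Plugging in: x* = (8·2/2.5)² = 40.96, y* = 33.8.

x* = 40.96, y* = 33.8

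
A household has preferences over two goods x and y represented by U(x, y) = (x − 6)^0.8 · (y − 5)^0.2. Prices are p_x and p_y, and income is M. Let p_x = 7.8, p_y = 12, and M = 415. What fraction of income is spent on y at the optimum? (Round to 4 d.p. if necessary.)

MRS = 4·(y−5)/(x−6). Tangency with p_x/p_y gives y−5 = (1/4)·(p_x/p_y)·(x−6).
After buying the subsistence bundle (6, 5), a share 0.8 of the remaining income goes to x: x* = 6 + 0.8·(M − 6p_x − 5p_y)/p_x.
Discretionary income = 415 − 6·7.8 − 5·12 = 308.2; x* = 6 + 0.8·308.2/7.8 = 37.6103; y* = 5 + 0.2·308.2/12 = 10.1367.
Expenditure on y: 12·10.1367 = 121.64; share = 0.2931.

share on y = 0.2931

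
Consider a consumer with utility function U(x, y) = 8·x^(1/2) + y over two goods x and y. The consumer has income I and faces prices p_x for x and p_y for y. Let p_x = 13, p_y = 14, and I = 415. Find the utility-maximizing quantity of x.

x* = 18.5562

MU_x = 4/√x, MU_y = 1. Tangency: 4/√x = p_x/p_y.
Solve: √x = 4·p_y/p_x, so x*(p_x,p_y) = (4·p_y/p_x)², and y* = (I − p_x·x*)/p_y.
Plugging in: x* = (4·14/13)² = 18.5562.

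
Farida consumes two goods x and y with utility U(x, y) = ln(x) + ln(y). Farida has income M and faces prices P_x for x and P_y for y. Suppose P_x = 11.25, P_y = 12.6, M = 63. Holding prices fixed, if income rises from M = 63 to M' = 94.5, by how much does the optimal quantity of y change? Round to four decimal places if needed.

Δy* = 1.25

The MRS is y/x. Set MRS = P_x/P_y.
Rearranging, P_y·y = P_x·x. Substituting into the budget gives P_x·x·(1 + 1) = M.
Demand: x*(P_x,P_y,M) = 0.5·M/P_x and y* = 0.5·M/P_y.
At P_x=11.25, P_y=12.6, M=63: y* = 0.5·63/12.6 = 2.5.
At M' = 94.5: y* = 3.75. Change: 3.75 − 2.5 = 1.25.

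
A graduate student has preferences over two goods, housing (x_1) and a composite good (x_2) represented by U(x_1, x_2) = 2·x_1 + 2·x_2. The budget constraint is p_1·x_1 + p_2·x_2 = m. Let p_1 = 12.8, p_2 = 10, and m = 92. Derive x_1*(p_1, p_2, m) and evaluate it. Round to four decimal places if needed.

x_2 gives more utility per dollar, so spend all income on x_2: x_2* = m/p_2, x_1* = 0.
Numerically: x_1* = 0, x_2* = 9.2.

x_1* = 0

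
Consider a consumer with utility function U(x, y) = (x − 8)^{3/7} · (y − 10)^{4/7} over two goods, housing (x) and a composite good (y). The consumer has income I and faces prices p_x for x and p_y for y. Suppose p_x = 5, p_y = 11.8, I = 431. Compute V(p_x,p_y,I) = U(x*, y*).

This is Cobb-Douglas in (x−8, y−10): tangency gives 3/7·p_y·(y−10) = 4/7·p_x·(x−8).
After buying the subsistence bundle (8, 10), a share 3/7 of the remaining income goes to x: x* = 8 + 3/7·(I − 8p_x − 10p_y)/p_x.
Discretionary income = 431 − 8·5 − 10·11.8 = 273; x* = 8 + 3/7·273/5 = 31.4; y* = 10 + 4/7·273/11.8 = 23.2203.
Utility at the optimum: U(31.4, 23.2203) = 16.8856.

V = 16.8856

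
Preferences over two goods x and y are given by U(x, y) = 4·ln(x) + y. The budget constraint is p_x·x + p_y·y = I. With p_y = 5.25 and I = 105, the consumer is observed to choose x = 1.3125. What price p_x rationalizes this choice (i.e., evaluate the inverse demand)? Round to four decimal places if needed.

Set MRS = p_x/p_y: (4/x)/1 = p_x/p_y.
So x*(p_x,p_y) = 4·p_y/p_x, independent of income; and y* = (I − 4·p_y)/p_y.
Set x* = 1.3125 in the demand function and solve for p_x: p_x = 16.

p_x = 16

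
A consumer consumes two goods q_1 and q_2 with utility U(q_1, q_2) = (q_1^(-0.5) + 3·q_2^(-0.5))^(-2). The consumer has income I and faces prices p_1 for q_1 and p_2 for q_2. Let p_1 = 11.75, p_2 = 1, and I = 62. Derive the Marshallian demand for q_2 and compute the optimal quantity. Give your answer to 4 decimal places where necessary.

MRS = MU_q_1/MU_q_2 = (1/3)·(q_2/q_1)^(1.5). Set equal to p_1/p_2.
Hence q_2/q_1 = (3·p_1/p_2)^(1/(1.5)), i.e. raised to the 2/3 power.
With the ratio pinned down, the budget gives q_1* = I/(p_1 + p_2·(q_2/q_1)) and q_2* = (q_2/q_1)·q_1*.
Numerically q_2/q_1 = 10.750766, so q_1* = 62/(11.75 + 1·10.750766) = 2.7555 and q_2* = 10.750766·2.7555 = 29.6233.

q_2* = 29.6233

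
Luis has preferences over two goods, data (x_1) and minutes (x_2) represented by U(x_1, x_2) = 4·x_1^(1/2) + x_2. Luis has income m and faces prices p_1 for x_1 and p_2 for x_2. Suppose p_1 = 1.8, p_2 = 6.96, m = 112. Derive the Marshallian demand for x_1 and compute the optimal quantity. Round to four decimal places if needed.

x_1* = 59.8044

Solve: √x_1 = 2·p_2/p_1, so x_1*(p_1,p_2) = (2·p_2/p_1)², and x_2* = (m − p_1·x_1*)/p_2.
Plugging in: x_1* = (2·6.96/1.8)² = 59.8044.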